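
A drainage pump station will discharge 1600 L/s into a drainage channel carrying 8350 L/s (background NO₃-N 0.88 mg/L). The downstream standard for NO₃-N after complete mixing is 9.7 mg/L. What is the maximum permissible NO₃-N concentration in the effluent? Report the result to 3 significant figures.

At the limit, (Qr·Cr + Qe·Cₑ)/(Qr + Qe) = 9.7:
Cₑ = (9950·9.7 − 8350·0.8800) / 1600 = 55.73 mg/L.

55.7 mg/L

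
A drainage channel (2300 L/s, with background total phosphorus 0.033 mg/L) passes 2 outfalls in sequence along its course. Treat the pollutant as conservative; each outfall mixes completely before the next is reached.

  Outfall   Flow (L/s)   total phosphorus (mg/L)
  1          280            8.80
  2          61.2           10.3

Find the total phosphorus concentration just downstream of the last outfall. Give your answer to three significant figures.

1.20 mg/L

After outfall 1: Q = 2300 + 280.0 = 2580 L/s; C = (2300·0.03300 + 280.0·8.800)/2580 = 0.9845 mg/L.
After outfall 2: Q = 2580 + 61.20 = 2641 L/s; C = (2580·0.9845 + 61.20·10.30)/2641 = 1.200 mg/L.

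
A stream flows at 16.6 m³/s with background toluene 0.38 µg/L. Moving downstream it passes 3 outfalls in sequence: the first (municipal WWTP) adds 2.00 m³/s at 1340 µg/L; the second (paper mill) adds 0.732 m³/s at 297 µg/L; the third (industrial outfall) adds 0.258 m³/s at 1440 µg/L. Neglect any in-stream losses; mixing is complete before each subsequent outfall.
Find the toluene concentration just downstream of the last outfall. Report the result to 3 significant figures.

167 µg/L

Outfall 1: combined Q = 18.60 m³/s; C = (16.60·0.3800 + 2.000·1340)/18.60 = 144.4 µg/L.
Outfall 2: combined Q = 19.33 m³/s; C = (18.60·144.4 + 0.7320·297.0)/19.33 = 150.2 µg/L.
Outfall 3: combined Q = 19.59 m³/s; C = (19.33·150.2 + 0.2580·1440)/19.59 = 167.2 µg/L.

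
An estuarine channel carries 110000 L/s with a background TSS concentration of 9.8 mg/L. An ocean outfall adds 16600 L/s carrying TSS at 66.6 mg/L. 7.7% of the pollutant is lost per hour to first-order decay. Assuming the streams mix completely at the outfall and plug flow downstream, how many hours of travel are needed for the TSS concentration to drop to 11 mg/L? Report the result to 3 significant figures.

5.61 h

Conservation of mass: C = (110000·9.800 + 16600·66.60) / 126600 = 2184000/126600 = 17.25 mg/L.
7.7%/h lost → k = −ln(1 − 0.077) = 0.08013 h⁻¹.
17.25·exp(−k·t) = 11 → t = ln(17.25/11)/k = 20210 s = 5.613 h.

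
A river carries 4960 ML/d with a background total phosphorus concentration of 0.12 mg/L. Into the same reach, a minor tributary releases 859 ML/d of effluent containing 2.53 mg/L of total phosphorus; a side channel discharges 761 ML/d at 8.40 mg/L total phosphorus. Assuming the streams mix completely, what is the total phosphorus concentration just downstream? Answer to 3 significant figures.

1.39 mg/L

Mixed concentration C = ΣQC/ΣQ = (4960·0.1200 + 859.0·2.530 + 761.0·8.400) / 6580 = 9161/6580 = 1.392 mg/L.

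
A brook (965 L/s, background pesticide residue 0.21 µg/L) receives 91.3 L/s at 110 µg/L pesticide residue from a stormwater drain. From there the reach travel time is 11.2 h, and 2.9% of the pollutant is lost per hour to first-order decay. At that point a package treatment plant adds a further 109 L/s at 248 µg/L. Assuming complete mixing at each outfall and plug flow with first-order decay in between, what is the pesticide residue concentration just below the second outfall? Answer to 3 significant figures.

29.5 µg/L

Conservation of mass: C = (965.0·0.2100 + 91.30·110.0) / 1056 = 10250/1056 = 9.700 µg/L; combined flow 1056 L/s.
2.9%/h lost → k = −ln(1 − 0.029) = 0.02943 h⁻¹.
After decay, C = 9.700 × e^(−kt) = 9.700 × 0.7192 = 6.976 µg/L.
Second outfall: C = (1056·6.976 + 109.0·248.0)/1165 = 29.52 µg/L.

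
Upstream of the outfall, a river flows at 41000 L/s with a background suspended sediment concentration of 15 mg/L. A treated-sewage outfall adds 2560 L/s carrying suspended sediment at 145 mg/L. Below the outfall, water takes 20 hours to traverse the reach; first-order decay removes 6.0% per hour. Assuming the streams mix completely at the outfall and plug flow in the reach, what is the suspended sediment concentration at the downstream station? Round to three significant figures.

6.57 mg/L

Conservation of mass: C = (41000·15.00 + 2560·145.0) / 43560 = 986200/43560 = 22.64 mg/L.
6.0%/h lost → k = −ln(1 − 0.06) = 0.06188 h⁻¹.
After decay, C = 22.64 × e^(−kt) = 22.64 × 0.2901 = 6.568 mg/L.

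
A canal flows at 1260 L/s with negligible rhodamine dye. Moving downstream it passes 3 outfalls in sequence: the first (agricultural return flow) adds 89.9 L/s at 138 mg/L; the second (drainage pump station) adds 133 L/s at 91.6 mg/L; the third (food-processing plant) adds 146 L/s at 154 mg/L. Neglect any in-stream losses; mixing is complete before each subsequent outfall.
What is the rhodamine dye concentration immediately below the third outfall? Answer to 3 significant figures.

28.9 mg/L

After outfall 1: Q = 1260 + 89.90 = 1350 L/s; C = (1260·0 + 89.90·138.0)/1350 = 9.190 mg/L.
After outfall 2: Q = 1350 + 133.0 = 1483 L/s; C = (1350·9.190 + 133.0·91.60)/1483 = 16.58 mg/L.
After outfall 3: Q = 1483 + 146.0 = 1629 L/s; C = (1483·16.58 + 146.0·154.0)/1629 = 28.90 mg/L.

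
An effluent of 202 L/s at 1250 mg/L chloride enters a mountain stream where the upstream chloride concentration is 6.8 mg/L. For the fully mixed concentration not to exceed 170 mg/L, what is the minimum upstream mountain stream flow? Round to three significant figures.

1340 L/s

Set C_mix = 170: (Q·6.800 + 202.0·1250) / (Q + 202.0) = 170
→ Q = 202.0·(1250 − 170)/(170 − 6.800) = 1337 L/s.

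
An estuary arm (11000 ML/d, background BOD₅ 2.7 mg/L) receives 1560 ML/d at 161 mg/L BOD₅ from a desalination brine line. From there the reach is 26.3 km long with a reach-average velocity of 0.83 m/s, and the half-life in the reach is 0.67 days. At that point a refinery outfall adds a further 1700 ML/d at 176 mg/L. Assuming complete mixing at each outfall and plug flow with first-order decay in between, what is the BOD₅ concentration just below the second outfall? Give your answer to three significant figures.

Flow-weighted average: C = (11000·2.700 + 1560·161.0) / 12560 = 280900/12560 = 22.36 mg/L; combined flow 12560 ML/d.
Travel time t = 26.3·1000 / 0.83 = 31690 s = 8.802 h.
Half-life 0.67 d → k = ln 2 / 0.67 = 1.035 d⁻¹.
After decay, C = 22.36 × e^(−kt) = 22.36 × 0.6843 = 15.30 mg/L.
At the second outfall, C = (12560·15.30 + 1700·176.0) / (12560 + 1700) = 34.46 mg/L.

34.5 mg/L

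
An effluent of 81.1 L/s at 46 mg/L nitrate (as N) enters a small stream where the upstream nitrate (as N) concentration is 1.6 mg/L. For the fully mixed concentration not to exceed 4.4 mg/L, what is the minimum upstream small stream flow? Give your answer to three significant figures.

Set C_mix = 4.4: (Q·1.600 + 81.10·46.00) / (Q + 81.10) = 4.4
→ Q = 81.10·(46.00 − 4.4)/(4.4 − 1.600) = 1205 L/s.

1200 L/s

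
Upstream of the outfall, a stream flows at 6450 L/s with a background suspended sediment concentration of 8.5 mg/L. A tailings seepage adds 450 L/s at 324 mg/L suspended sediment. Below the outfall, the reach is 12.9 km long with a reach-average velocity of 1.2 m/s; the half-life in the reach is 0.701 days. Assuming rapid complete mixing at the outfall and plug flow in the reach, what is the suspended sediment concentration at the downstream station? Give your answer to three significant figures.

Flow-weighted average: C = (6450·8.500 + 450.0·324.0) / 6900 = 200600/6900 = 29.08 mg/L.
Travel time t = 12.9·1000 / 1.2 = 10750 s = 2.986 h.
Half-life 0.701 d → k = ln 2 / 0.701 = 0.9888 d⁻¹.
Decay over the reach: 29.08·exp(−kt) = 29.08·0.8842 = 25.71 mg/L.

25.7 mg/L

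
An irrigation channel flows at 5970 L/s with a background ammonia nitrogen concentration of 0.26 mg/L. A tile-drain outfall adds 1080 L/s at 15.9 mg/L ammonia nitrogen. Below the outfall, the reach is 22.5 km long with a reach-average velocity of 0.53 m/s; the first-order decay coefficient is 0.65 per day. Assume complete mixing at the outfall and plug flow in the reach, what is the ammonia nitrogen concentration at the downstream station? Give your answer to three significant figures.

Flow-weighted average: C = (5970·0.2600 + 1080·15.90) / 7050 = 18720/7050 = 2.656 mg/L.
Travel time t = 22.5·1000 / 0.53 = 42450 s = 11.79 h.
First-order decay: C = 2.656·exp(−k·t) = 2.656·0.7266 = 1.930 mg/L.

1.93 mg/L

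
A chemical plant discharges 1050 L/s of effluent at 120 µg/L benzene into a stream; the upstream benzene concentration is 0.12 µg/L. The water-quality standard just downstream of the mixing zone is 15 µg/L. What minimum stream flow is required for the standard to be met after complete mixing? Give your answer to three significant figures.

7410 L/s

Set C_mix = 15: (Q·0.1200 + 1050·120.0) / (Q + 1050) = 15
→ Q = 1050·(120.0 − 15)/(15 − 0.1200) = 7409 L/s.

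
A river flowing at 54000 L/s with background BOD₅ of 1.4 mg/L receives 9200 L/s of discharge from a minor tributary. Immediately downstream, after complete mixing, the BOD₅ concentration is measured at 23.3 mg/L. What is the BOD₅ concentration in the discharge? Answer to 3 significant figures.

152 mg/L

Mass balance: 54000·1.400 + 9200·Cₑ = 63200·23.30
→ Cₑ = (63200·23.30 − 54000·1.400) / 9200 = 151.8 mg/L.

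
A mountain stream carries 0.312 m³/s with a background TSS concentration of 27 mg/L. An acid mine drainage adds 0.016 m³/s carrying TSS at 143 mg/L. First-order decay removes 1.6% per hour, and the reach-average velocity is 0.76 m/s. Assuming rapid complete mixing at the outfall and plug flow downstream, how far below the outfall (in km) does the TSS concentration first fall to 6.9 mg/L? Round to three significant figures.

Mass balance: C = (0.3120·27.00 + 0.01600·143.0) / 0.3280 = 10.71/0.3280 = 32.66 mg/L.
1.6%/h lost → k = −ln(1 − 0.016) = 0.01613 h⁻¹.
Set 32.66·exp(−k·t) = 6.9 → t = ln(32.66/6.9)/k = 347000 s = 96.38 h.
Distance = v·t = 0.76·347000 = 263700 m = 263.7 km.

264 km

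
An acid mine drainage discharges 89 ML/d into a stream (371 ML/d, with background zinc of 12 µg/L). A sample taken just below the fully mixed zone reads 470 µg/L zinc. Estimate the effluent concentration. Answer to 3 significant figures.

Mass balance: 371.0·12.00 + 89.00·Cₑ = 460.0·470.0
→ Cₑ = (460.0·470.0 − 371.0·12.00) / 89.00 = 2379 µg/L.

2380 µg/L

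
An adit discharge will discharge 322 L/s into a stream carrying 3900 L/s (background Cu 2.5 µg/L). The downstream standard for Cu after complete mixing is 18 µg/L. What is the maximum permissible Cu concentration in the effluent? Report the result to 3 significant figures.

At the limit, (Qr·Cr + Qe·Cₑ)/(Qr + Qe) = 18:
Cₑ = (4222·18 − 3900·2.500) / 322.0 = 205.7 µg/L.

206 µg/L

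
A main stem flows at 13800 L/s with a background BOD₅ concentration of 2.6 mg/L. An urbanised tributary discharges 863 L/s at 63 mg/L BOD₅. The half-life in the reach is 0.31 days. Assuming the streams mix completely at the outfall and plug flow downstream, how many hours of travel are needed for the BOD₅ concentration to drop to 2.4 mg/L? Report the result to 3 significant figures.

10.1 h

Mixed concentration C = ΣQC/ΣQ = (13800·2.600 + 863.0·63.00) / 14660 = 90250/14660 = 6.155 mg/L.
Half-life 0.31 d → k = ln 2 / 0.31 = 2.236 d⁻¹.
6.155·exp(−k·t) = 2.4 → t = ln(6.155/2.4)/k = 36390 s = 10.11 h.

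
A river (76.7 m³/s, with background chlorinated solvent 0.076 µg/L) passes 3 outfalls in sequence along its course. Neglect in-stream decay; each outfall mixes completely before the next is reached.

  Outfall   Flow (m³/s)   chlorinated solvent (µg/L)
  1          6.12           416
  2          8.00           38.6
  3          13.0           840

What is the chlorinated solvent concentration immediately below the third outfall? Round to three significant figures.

133 µg/L

Outfall 1: combined Q = 82.82 m³/s; C = (76.70·0.07600 + 6.120·416.0)/82.82 = 30.81 µg/L.
Outfall 2: combined Q = 90.82 m³/s; C = (82.82·30.81 + 8.000·38.60)/90.82 = 31.50 µg/L.
Outfall 3: combined Q = 103.8 m³/s; C = (90.82·31.50 + 13.00·840.0)/103.8 = 132.7 µg/L.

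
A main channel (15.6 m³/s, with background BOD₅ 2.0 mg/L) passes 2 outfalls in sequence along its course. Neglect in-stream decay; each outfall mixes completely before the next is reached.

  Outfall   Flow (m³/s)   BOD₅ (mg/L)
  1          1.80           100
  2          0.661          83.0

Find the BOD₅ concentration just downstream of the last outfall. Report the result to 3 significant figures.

Outfall 1: combined Q = 17.40 m³/s; C = (15.60·2.000 + 1.800·100.0)/17.40 = 12.14 mg/L.
Outfall 2: combined Q = 18.06 m³/s; C = (17.40·12.14 + 0.6610·83.00)/18.06 = 14.73 mg/L.

14.7 mg/L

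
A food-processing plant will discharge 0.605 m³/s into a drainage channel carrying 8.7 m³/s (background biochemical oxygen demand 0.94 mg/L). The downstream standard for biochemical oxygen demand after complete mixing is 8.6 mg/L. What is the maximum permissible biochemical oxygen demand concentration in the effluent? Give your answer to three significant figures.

At the limit, (Qr·Cr + Qe·Cₑ)/(Qr + Qe) = 8.6:
Cₑ = (9.305·8.6 − 8.700·0.9400) / 0.6050 = 118.8 mg/L.

119 mg/L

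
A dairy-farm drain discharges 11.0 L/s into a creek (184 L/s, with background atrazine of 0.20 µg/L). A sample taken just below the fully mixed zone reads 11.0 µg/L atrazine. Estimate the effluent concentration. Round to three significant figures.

192 µg/L

Mass balance: 184.0·0.2000 + 11.00·Cₑ = 195.0·11.00
→ Cₑ = (195.0·11.00 − 184.0·0.2000) / 11.00 = 191.7 µg/L.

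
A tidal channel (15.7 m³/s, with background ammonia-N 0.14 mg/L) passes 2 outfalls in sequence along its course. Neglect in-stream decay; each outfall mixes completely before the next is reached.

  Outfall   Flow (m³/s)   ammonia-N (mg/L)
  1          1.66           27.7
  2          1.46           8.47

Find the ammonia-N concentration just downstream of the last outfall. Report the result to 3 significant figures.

After outfall 1: Q = 15.70 + 1.660 = 17.36 m³/s; C = (15.70·0.1400 + 1.660·27.70)/17.36 = 2.775 mg/L.
After outfall 2: Q = 17.36 + 1.460 = 18.82 m³/s; C = (17.36·2.775 + 1.460·8.470)/18.82 = 3.217 mg/L.

3.22 mg/L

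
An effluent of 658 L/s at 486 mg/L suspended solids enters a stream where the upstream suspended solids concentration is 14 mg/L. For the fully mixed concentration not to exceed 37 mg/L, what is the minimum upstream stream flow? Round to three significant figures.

12800 L/s

Set C_mix = 37: (Q·14.00 + 658.0·486.0) / (Q + 658.0) = 37
→ Q = 658.0·(486.0 − 37)/(37 − 14.00) = 12850 L/s.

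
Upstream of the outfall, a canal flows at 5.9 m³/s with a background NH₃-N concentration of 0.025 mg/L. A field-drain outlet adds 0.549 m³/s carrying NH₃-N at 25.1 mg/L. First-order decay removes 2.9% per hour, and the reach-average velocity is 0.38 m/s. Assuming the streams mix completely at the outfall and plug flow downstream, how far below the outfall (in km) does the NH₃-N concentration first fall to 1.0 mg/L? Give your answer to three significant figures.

Flow-weighted average: C = (5.900·0.02500 + 0.5490·25.10) / 6.449 = 13.93/6.449 = 2.160 mg/L.
2.9%/h lost → k = −ln(1 − 0.029) = 0.02943 h⁻¹.
Set 2.160·exp(−k·t) = 1.0 → t = ln(2.160/1.0)/k = 94190 s = 26.16 h.
Distance = v·t = 0.38·94190 = 35790 m = 35.79 km.

35.8 km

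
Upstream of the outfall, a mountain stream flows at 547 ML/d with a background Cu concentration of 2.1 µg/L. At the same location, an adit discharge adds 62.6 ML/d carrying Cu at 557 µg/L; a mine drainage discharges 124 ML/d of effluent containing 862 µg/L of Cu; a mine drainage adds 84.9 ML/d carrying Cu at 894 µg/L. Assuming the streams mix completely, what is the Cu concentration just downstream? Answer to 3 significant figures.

267 µg/L

Mass balance: C = (547.0·2.100 + 62.60·557.0 + 124.0·862.0 + 84.90·894.0) / 818.5 = 218800/818.5 = 267.3 µg/L.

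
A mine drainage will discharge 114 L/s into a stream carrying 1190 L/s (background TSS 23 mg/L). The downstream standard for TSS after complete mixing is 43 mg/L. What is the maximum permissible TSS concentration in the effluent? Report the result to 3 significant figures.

At the limit, (Qr·Cr + Qe·Cₑ)/(Qr + Qe) = 43:
Cₑ = (1304·43 − 1190·23.00) / 114.0 = 251.8 mg/L.

252 mg/L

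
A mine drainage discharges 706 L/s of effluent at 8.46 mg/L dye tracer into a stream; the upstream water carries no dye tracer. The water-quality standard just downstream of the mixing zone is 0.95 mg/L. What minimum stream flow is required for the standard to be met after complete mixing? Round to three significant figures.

Set C_mix = 0.95: (Q·0 + 706.0·8.460) / (Q + 706.0) = 0.95
→ Q = 706.0·(8.460 − 0.95)/(0.95 − 0) = 5581 L/s.

5580 L/s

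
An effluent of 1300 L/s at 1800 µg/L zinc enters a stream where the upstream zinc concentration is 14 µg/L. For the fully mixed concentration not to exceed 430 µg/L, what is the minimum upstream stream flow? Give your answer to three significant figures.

Set C_mix = 430: (Q·14.00 + 1300·1800) / (Q + 1300) = 430
→ Q = 1300·(1800 − 430)/(430 − 14.00) = 4281 L/s.

4280 L/s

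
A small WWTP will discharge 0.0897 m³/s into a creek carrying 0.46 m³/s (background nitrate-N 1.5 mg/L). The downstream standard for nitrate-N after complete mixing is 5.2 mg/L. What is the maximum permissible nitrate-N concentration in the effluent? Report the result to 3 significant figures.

24.2 mg/L

At the limit, (Qr·Cr + Qe·Cₑ)/(Qr + Qe) = 5.2:
Cₑ = (0.5497·5.2 − 0.4600·1.500) / 0.08970 = 24.17 mg/L.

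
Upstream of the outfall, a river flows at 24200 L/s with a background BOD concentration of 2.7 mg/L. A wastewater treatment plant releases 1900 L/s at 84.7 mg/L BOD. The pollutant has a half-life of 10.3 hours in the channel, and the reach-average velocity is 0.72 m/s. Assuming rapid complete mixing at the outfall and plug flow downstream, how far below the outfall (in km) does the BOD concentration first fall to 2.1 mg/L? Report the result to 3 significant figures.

Conservation of mass: C = (24200·2.700 + 1900·84.70) / 26100 = 226300/26100 = 8.669 mg/L.
Half-life 10.3 h → k = ln 2 / 10.3 = 0.06730 h⁻¹ = 1.615 d⁻¹.
Set 8.669·exp(−k·t) = 2.1 → t = ln(8.669/2.1)/k = 75850 s = 21.07 h.
Distance = v·t = 0.72·75850 = 54610 m = 54.61 km.

54.6 km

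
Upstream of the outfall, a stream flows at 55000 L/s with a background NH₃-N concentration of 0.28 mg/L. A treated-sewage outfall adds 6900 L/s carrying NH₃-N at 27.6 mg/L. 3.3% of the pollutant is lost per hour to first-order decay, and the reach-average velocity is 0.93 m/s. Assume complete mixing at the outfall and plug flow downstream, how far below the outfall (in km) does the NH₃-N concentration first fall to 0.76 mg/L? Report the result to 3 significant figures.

147 km

Conservation of mass: C = (55000·0.2800 + 6900·27.60) / 61900 = 205800/61900 = 3.325 mg/L.
3.3%/h lost → k = −ln(1 − 0.033) = 0.03356 h⁻¹.
Set 3.325·exp(−k·t) = 0.76 → t = ln(3.325/0.76)/k = 158300 s = 43.99 h.
Distance = v·t = 0.93·158300 = 147300 m = 147.3 km.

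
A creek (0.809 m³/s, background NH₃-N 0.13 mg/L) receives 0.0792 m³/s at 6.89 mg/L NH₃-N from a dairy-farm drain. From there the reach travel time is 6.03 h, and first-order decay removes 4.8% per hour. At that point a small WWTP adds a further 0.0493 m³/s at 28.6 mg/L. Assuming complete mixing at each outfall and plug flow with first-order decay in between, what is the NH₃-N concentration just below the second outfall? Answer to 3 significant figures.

After mixing, C = (0.8090·0.1300 + 0.07920·6.890) / 0.8882 = 0.6509/0.8882 = 0.7328 mg/L; combined flow 0.8882 m³/s.
4.8%/h lost → k = −ln(1 − 0.048) = 0.04919 h⁻¹.
Applying C = C₀e^(−kt): 0.7328 × 0.7433 = 0.5447 mg/L.
Second outfall: C = (0.8882·0.5447 + 0.04930·28.60)/0.9375 = 2.020 mg/L.

2.02 mg/L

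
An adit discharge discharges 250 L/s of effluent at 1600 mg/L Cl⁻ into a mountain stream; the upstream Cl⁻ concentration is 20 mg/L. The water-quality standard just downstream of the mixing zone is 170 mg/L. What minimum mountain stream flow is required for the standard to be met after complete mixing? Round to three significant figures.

Set C_mix = 170: (Q·20.00 + 250.0·1600) / (Q + 250.0) = 170
→ Q = 250.0·(1600 − 170)/(170 − 20.00) = 2383 L/s.

2380 L/s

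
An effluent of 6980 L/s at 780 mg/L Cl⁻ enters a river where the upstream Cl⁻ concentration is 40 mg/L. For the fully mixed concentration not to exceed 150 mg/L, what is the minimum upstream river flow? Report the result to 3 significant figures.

Set C_mix = 150: (Q·40.00 + 6980·780.0) / (Q + 6980) = 150
→ Q = 6980·(780.0 − 150)/(150 − 40.00) = 39980 L/s.

40000 L/s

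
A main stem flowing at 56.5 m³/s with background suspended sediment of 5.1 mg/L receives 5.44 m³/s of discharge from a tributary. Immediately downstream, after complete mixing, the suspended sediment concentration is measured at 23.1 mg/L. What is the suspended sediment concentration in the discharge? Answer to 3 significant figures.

210 mg/L

Mass balance: 56.50·5.100 + 5.440·Cₑ = 61.94·23.10
→ Cₑ = (61.94·23.10 − 56.50·5.100) / 5.440 = 210.0 mg/L.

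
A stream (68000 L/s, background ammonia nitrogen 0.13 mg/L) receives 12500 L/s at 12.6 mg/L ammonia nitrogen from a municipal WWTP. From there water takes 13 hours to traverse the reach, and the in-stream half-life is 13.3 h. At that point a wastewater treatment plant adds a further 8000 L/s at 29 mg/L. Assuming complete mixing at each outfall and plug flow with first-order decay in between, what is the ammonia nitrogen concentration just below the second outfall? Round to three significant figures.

3.58 mg/L

Conservation of mass: C = (68000·0.1300 + 12500·12.60) / 80500 = 166300/80500 = 2.066 mg/L; combined flow 80500 L/s.
Half-life 13.3 h → k = ln 2 / 13.3 = 0.05212 h⁻¹ = 1.251 d⁻¹.
First-order decay: C = 2.066·exp(−k·t) = 2.066·0.5079 = 1.049 mg/L.
At the second outfall, C = (80500·1.049 + 8000·29.00) / (80500 + 8000) = 3.576 mg/L.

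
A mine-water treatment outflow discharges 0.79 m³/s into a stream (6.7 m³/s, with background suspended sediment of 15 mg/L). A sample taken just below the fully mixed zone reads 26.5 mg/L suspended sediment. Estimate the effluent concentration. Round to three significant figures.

124 mg/L

Mass balance: 6.700·15.00 + 0.7900·Cₑ = 7.490·26.50
→ Cₑ = (7.490·26.50 − 6.700·15.00) / 0.7900 = 124.0 mg/L.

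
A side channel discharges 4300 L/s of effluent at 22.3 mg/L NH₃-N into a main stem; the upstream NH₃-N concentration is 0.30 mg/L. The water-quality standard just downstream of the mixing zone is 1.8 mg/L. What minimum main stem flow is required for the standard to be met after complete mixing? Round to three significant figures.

Set C_mix = 1.8: (Q·0.3000 + 4300·22.30) / (Q + 4300) = 1.8
→ Q = 4300·(22.30 − 1.8)/(1.8 − 0.3000) = 58770 L/s.

58800 L/s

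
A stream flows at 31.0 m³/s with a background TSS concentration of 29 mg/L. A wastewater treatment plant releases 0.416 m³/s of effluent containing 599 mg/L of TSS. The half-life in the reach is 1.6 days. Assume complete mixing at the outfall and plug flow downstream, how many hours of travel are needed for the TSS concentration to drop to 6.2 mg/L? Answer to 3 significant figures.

After mixing, C = (31.00·29.00 + 0.4160·599.0) / 31.42 = 1148/31.42 = 36.55 mg/L.
Half-life 1.6 d → k = ln 2 / 1.6 = 0.4332 d⁻¹.
36.55·exp(−k·t) = 6.2 → t = ln(36.55/6.2)/k = 353800 s = 98.28 h.

98.3 h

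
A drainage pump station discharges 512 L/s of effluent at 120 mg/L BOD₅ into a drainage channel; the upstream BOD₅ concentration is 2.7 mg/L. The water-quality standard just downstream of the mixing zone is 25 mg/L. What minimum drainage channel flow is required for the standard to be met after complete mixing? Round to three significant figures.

Set C_mix = 25: (Q·2.700 + 512.0·120.0) / (Q + 512.0) = 25
→ Q = 512.0·(120.0 − 25)/(25 − 2.700) = 2181 L/s.

2180 L/s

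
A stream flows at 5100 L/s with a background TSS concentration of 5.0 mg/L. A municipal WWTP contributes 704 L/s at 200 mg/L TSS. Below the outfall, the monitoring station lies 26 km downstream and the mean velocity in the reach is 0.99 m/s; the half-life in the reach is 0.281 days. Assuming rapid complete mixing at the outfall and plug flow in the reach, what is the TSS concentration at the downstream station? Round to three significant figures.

13.5 mg/L

Mixed concentration C = ΣQC/ΣQ = (5100·5.000 + 704.0·200.0) / 5804 = 166300/5804 = 28.65 mg/L.
Travel time t = 26·1000 / 0.99 = 26260 s = 7.295 h.
Half-life 0.281 d → k = ln 2 / 0.281 = 2.467 d⁻¹.
Applying C = C₀e^(−kt): 28.65 × 0.4725 = 13.54 mg/L.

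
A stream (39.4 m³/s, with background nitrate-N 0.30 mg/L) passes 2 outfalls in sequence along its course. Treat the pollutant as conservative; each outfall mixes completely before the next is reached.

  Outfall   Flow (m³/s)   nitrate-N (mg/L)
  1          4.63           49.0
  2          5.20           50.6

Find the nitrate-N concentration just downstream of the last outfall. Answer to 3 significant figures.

Below outfall 1: Q → 44.03 m³/s, C = (39.40·0.3000 + 4.630·49.00)/44.03 = 5.421 mg/L.
Below outfall 2: Q → 49.23 m³/s, C = (44.03·5.421 + 5.200·50.60)/49.23 = 10.19 mg/L.

10.2 mg/L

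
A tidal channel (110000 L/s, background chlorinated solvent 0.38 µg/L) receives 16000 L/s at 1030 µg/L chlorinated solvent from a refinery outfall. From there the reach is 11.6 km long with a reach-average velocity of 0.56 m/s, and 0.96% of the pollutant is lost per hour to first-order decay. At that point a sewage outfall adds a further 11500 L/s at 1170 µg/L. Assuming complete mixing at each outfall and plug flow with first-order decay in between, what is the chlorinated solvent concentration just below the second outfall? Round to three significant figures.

212 µg/L

Mass balance: C = (110000·0.3800 + 16000·1030) / 126000 = 16520000/126000 = 131.1 µg/L; combined flow 126000 L/s.
Travel time t = 11.6·1000 / 0.56 = 20710 s = 5.754 h.
0.96%/h lost → k = −ln(1 − 0.0096) = 0.009646 h⁻¹.
After decay, C = 131.1 × e^(−kt) = 131.1 × 0.9460 = 124.0 µg/L.
Second outfall: C = (126000·124.0 + 11500·1170)/137500 = 211.5 µg/L.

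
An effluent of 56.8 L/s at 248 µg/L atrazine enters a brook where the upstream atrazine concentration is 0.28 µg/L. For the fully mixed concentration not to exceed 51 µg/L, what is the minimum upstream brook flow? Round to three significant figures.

Set C_mix = 51: (Q·0.2800 + 56.80·248.0) / (Q + 56.80) = 51
→ Q = 56.80·(248.0 − 51)/(51 − 0.2800) = 220.6 L/s.

221 L/s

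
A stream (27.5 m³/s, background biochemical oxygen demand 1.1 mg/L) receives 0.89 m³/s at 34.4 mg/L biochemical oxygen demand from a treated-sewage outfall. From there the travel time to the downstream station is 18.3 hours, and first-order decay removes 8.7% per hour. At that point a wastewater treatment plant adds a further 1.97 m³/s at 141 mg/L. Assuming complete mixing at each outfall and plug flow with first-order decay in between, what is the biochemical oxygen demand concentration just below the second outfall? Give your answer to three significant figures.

9.53 mg/L

Mixed concentration C = ΣQC/ΣQ = (27.50·1.100 + 0.8900·34.40) / 28.39 = 60.87/28.39 = 2.144 mg/L; combined flow 28.39 m³/s.
8.7%/h lost → k = −ln(1 − 0.087) = 0.09102 h⁻¹.
First-order decay: C = 2.144·exp(−k·t) = 2.144·0.1891 = 0.4053 mg/L.
Second outfall: C = (28.39·0.4053 + 1.970·141.0)/30.36 = 9.528 mg/L.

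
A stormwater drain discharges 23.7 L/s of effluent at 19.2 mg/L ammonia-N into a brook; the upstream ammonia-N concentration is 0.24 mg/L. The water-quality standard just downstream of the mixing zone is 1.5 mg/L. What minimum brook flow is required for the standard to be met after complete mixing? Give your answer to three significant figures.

333 L/s

Set C_mix = 1.5: (Q·0.2400 + 23.70·19.20) / (Q + 23.70) = 1.5
→ Q = 23.70·(19.20 − 1.5)/(1.5 − 0.2400) = 332.9 L/s.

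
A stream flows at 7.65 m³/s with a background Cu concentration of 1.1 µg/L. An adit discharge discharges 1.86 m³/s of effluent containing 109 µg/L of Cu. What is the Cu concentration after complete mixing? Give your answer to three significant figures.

22.2 µg/L

After mixing, C = (7.650·1.100 + 1.860·109.0) / 9.510 = 211.2/9.510 = 22.20 µg/L.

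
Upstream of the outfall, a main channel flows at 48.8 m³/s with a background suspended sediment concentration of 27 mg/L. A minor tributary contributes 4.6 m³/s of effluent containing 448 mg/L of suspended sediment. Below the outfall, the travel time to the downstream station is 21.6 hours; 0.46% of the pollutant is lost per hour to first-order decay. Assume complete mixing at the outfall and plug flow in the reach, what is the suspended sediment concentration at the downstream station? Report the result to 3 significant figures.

57.3 mg/L

After mixing, C = (48.80·27.00 + 4.600·448.0) / 53.40 = 3378/53.40 = 63.27 mg/L.
0.46%/h lost → k = −ln(1 − 0.0046) = 0.004611 h⁻¹.
After decay, C = 63.27 × e^(−kt) = 63.27 × 0.9052 = 57.27 mg/L.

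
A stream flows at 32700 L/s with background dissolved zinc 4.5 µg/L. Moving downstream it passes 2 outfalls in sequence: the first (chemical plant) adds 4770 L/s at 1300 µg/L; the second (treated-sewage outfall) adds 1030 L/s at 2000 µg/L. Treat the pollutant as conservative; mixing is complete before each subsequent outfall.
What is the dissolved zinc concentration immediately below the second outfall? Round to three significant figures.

218 µg/L

Outfall 1: combined Q = 37470 L/s; C = (32700·4.500 + 4770·1300)/37470 = 169.4 µg/L.
Outfall 2: combined Q = 38500 L/s; C = (37470·169.4 + 1030·2000)/38500 = 218.4 µg/L.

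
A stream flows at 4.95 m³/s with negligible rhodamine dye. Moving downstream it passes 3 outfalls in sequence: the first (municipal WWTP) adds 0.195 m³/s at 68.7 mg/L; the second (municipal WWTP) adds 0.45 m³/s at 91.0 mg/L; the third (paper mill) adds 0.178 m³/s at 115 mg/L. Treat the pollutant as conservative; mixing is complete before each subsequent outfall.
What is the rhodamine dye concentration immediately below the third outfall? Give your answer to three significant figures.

After outfall 1: Q = 4.950 + 0.1950 = 5.145 m³/s; C = (4.950·0 + 0.1950·68.70)/5.145 = 2.604 mg/L.
After outfall 2: Q = 5.145 + 0.4500 = 5.595 m³/s; C = (5.145·2.604 + 0.4500·91.00)/5.595 = 9.713 mg/L.
After outfall 3: Q = 5.595 + 0.1780 = 5.773 m³/s; C = (5.595·9.713 + 0.1780·115.0)/5.773 = 12.96 mg/L.

13.0 mg/L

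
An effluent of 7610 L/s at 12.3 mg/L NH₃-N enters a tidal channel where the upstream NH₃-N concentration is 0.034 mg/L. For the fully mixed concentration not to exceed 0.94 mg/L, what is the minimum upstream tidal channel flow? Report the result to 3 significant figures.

95400 L/s

Set C_mix = 0.94: (Q·0.03400 + 7610·12.30) / (Q + 7610) = 0.94
→ Q = 7610·(12.30 − 0.94)/(0.94 − 0.03400) = 95420 L/s.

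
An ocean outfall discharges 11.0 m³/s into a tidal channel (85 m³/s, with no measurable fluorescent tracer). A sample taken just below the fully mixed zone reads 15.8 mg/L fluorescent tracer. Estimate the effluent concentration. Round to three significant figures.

138 mg/L

Mass balance: 85.00·0 + 11.00·Cₑ = 96.00·15.80
→ Cₑ = (96.00·15.80 − 85.00·0) / 11.00 = 137.9 mg/L.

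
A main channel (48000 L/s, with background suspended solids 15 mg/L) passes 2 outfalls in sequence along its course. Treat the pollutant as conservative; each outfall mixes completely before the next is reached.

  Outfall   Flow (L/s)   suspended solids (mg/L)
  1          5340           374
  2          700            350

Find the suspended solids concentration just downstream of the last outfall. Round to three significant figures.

54.8 mg/L

Outfall 1: combined Q = 53340 L/s; C = (48000·15.00 + 5340·374.0)/53340 = 50.94 mg/L.
Outfall 2: combined Q = 54040 L/s; C = (53340·50.94 + 700.0·350.0)/54040 = 54.81 mg/L.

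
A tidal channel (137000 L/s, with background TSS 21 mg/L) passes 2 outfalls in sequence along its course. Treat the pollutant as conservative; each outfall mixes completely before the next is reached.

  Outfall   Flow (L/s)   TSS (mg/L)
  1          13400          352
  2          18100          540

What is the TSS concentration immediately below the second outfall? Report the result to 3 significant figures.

After outfall 1: Q = 137000 + 13400 = 150400 L/s; C = (137000·21.00 + 13400·352.0)/150400 = 50.49 mg/L.
After outfall 2: Q = 150400 + 18100 = 168500 L/s; C = (150400·50.49 + 18100·540.0)/168500 = 103.1 mg/L.

103 mg/L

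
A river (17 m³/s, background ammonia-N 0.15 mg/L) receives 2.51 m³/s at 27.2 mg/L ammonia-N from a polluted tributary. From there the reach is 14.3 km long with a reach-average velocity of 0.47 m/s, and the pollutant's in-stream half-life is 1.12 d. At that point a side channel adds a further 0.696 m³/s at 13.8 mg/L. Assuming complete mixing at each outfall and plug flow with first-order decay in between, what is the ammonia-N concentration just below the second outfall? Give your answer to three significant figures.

Conservation of mass: C = (17.00·0.1500 + 2.510·27.20) / 19.51 = 70.82/19.51 = 3.630 mg/L; combined flow 19.51 m³/s.
Travel time t = 14.3·1000 / 0.47 = 30430 s = 8.452 h.
Half-life 1.12 d → k = ln 2 / 1.12 = 0.6189 d⁻¹.
Applying C = C₀e^(−kt): 3.630 × 0.8042 = 2.919 mg/L.
At the second outfall, C = (19.51·2.919 + 0.6960·13.80) / (19.51 + 0.6960) = 3.294 mg/L.

3.29 mg/L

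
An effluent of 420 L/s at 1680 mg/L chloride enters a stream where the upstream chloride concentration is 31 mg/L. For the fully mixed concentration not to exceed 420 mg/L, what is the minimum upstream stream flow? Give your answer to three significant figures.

1360 L/s

Set C_mix = 420: (Q·31.00 + 420.0·1680) / (Q + 420.0) = 420
→ Q = 420.0·(1680 − 420)/(420 − 31.00) = 1360 L/s.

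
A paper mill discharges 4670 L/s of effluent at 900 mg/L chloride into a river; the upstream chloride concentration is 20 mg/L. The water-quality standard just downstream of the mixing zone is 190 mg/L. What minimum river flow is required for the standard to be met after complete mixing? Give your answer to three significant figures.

Set C_mix = 190: (Q·20.00 + 4670·900.0) / (Q + 4670) = 190
→ Q = 4670·(900.0 − 190)/(190 − 20.00) = 19500 L/s.

19500 L/s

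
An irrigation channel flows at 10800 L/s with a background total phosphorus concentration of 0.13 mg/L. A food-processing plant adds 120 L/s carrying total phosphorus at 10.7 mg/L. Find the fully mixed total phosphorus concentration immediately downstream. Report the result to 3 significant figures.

0.246 mg/L

Mass balance: C = (10800·0.1300 + 120.0·10.70) / 10920 = 2688/10920 = 0.2462 mg/L.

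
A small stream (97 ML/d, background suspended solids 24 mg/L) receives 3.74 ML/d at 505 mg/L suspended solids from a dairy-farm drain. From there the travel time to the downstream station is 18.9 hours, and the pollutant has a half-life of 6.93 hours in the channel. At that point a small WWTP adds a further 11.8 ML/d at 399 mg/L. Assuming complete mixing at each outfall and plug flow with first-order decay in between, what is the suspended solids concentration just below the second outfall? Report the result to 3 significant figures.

Mixed concentration C = ΣQC/ΣQ = (97.00·24.00 + 3.740·505.0) / 100.7 = 4217/100.7 = 41.86 mg/L; combined flow 100.7 ML/d.
Half-life 6.93 h → k = ln 2 / 6.93 = 0.1000 h⁻¹ = 2.401 d⁻¹.
After decay, C = 41.86 × e^(−kt) = 41.86 × 0.1510 = 6.321 mg/L.
Second outfall: C = (100.7·6.321 + 11.80·399.0)/112.5 = 47.49 mg/L.

47.5 mg/L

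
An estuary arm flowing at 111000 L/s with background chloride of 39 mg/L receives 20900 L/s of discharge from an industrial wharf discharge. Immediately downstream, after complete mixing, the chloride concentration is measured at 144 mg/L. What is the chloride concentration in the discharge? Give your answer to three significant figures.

Mass balance: 111000·39.00 + 20900·Cₑ = 131900·144.0
→ Cₑ = (131900·144.0 − 111000·39.00) / 20900 = 701.7 mg/L.

702 mg/L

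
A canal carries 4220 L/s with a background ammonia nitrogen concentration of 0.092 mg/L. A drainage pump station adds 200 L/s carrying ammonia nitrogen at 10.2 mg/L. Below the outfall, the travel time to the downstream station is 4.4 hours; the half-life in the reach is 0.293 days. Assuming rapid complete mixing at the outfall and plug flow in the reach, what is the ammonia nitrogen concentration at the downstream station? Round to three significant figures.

0.356 mg/L

Conservation of mass: C = (4220·0.09200 + 200.0·10.20) / 4420 = 2428/4420 = 0.5494 mg/L.
Half-life 0.293 d → k = ln 2 / 0.293 = 2.366 d⁻¹.
Applying C = C₀e^(−kt): 0.5494 × 0.6481 = 0.3561 mg/L.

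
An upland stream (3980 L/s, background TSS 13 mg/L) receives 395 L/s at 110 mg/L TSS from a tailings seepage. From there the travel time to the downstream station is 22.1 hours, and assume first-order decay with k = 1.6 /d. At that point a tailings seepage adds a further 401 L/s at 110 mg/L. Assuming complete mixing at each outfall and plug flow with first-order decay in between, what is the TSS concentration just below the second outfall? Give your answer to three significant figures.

13.8 mg/L

Mass balance: C = (3980·13.00 + 395.0·110.0) / 4375 = 95190/4375 = 21.76 mg/L; combined flow 4375 L/s.
First-order decay: C = 21.76·exp(−k·t) = 21.76·0.2292 = 4.986 mg/L.
At the second outfall, C = (4375·4.986 + 401.0·110.0) / (4375 + 401.0) = 13.80 mg/L.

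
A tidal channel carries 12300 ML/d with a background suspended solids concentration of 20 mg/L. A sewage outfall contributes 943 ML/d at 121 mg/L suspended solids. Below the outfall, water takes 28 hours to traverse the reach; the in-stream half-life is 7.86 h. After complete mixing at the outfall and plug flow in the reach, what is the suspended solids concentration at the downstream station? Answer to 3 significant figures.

2.30 mg/L

After mixing, C = (12300·20.00 + 943.0·121.0) / 13240 = 360100/13240 = 27.19 mg/L.
Half-life 7.86 h → k = ln 2 / 7.86 = 0.08819 h⁻¹ = 2.116 d⁻¹.
Decay over the reach: 27.19·exp(−kt) = 27.19·0.08465 = 2.302 mg/L.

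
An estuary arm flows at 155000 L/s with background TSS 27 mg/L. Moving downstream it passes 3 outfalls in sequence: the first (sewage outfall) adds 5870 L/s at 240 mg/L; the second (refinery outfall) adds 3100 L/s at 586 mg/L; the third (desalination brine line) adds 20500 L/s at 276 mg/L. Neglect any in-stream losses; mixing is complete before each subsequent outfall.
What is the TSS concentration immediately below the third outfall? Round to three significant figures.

70.8 mg/L

After outfall 1: Q = 155000 + 5870 = 160900 L/s; C = (155000·27.00 + 5870·240.0)/160900 = 34.77 mg/L.
After outfall 2: Q = 160900 + 3100 = 164000 L/s; C = (160900·34.77 + 3100·586.0)/164000 = 45.19 mg/L.
After outfall 3: Q = 164000 + 20500 = 184500 L/s; C = (164000·45.19 + 20500·276.0)/184500 = 70.84 mg/L.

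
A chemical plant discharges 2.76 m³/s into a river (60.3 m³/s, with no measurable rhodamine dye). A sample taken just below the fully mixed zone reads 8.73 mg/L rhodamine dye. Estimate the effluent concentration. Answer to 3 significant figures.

199 mg/L

Mass balance: 60.30·0 + 2.760·Cₑ = 63.06·8.730
→ Cₑ = (63.06·8.730 − 60.30·0) / 2.760 = 199.5 mg/L.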